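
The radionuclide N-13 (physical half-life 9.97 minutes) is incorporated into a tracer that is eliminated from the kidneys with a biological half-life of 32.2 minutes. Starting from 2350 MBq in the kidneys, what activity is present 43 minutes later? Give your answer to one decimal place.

1/t_eff = 1/t_phys + 1/t_biol = 1/9.97 + 1/32.2 = 0.13136 per minute.
t_eff = 9.97 × 32.2 / (9.97 + 32.2) ≈ 7.6129 minutes.
Remaining = 2350 × (1/2)^(43/7.6129) = 2350 × (1/2)^5.6483 ≈ 46.854 MBq.

46.9 MBq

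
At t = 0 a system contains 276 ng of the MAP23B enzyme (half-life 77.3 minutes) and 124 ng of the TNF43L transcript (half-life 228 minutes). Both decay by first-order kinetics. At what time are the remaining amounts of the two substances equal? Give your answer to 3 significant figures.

135 minutes

Set 276·(1/2)^(t/77.3) = 124·(1/2)^(t/228).
Taking log₂: log₂(276/124) = t·(1/77.3 − 1/228).
log₂(2.2258) = 1.1543; 1/77.3 − 1/228 = 0.0085506.
t = 1.1543 / 0.0085506 ≈ 135 minutes.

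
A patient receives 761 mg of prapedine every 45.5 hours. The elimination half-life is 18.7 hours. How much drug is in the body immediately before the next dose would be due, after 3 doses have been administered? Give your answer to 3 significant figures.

172 mg

The 3 doses were given 136.5, 91, 45.5 hours ago.
Total = 761·(1/2)^(136.5/18.7) + 761·(1/2)^(91/18.7) + 761·(1/2)^(45.5/18.7)
      = 4.8309 + 26.09 + 140.91 ≈ 171.83 mg.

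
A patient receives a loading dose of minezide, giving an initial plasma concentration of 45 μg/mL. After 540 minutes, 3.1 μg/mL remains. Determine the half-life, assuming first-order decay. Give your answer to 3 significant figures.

A/A₀ = 3.1/45 ≈ 0.068889.
n = log₂(14.516) ≈ 3.8596 half-lives elapsed in 540 minutes.
t½ = 540/3.8596 ≈ 139.91 minutes.

140 minutes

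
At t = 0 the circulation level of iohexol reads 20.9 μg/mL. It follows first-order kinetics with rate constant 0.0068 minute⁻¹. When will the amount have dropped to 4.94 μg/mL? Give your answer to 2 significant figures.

t½ = ln 2 / λ = 0.69315 / 0.0068 ≈ 101.93 minutes.
Fraction remaining = 4.94/20.9 ≈ 0.23636.
n = log₂(20.9/4.94) = ln(4.2308)/ln 2 ≈ 2.0809 half-lives.
t = n × t½ = 2.0809 × 101.93 ≈ 212.12 minutes.

210 minutes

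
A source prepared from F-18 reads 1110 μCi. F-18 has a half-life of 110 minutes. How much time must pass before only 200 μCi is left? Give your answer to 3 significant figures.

Fraction remaining = 200/1110 ≈ 0.18018.
n = log₂(1110/200) = ln(5.55)/ln 2 ≈ 2.4725 half-lives.
t = n × t½ = 2.4725 × 110 ≈ 271.97 minutes.

272 minutes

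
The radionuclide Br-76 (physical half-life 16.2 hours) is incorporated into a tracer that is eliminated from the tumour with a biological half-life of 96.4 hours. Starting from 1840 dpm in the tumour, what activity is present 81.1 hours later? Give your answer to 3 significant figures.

1/t_eff = 1/t_phys + 1/t_biol = 1/16.2 + 1/96.4 = 0.072102 per hour.
t_eff = 16.2 × 96.4 / (16.2 + 96.4) ≈ 13.869 hours.
Remaining = 1840 × (1/2)^(81.1/13.869) = 1840 × (1/2)^5.8475 ≈ 31.956 dpm.

32.0 dpm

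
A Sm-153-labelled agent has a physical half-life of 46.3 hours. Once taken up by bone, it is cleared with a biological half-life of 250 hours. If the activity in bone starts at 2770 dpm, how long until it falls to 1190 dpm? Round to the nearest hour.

48 hours

1/t_eff = 1/t_phys + 1/t_biol = 1/46.3 + 1/250 = 0.025598 per hour.
t_eff = 46.3 × 250 / (46.3 + 250) ≈ 39.065 hours.
n = log₂(2770/1190) ≈ 1.2189; t = 1.2189 × 39.065 ≈ 47.617 hours.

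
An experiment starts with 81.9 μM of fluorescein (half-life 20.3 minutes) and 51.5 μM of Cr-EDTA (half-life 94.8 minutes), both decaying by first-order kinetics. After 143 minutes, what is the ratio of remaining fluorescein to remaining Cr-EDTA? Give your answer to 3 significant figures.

0.0343

fluorescein: 81.9 × (1/2)^(143/20.3) = 81.9 × (1/2)^7.0443 ≈ 0.62048 μM.
Cr-EDTA: 51.5 × (1/2)^(143/94.8) = 51.5 × (1/2)^1.5084 ≈ 18.102 μM.
Ratio ≈ 0.62048 / 18.102 ≈ 0.034277.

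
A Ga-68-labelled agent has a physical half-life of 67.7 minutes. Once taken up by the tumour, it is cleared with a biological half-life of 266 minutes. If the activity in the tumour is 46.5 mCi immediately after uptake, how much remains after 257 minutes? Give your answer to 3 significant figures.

1.71 mCi

1/t_eff = 1/t_phys + 1/t_biol = 1/67.7 + 1/266 = 0.01853 per minute.
t_eff = 67.7 × 266 / (67.7 + 266) ≈ 53.965 minutes.
Remaining = 46.5 × (1/2)^(257/53.965) = 46.5 × (1/2)^4.7623 ≈ 1.7134 mCi.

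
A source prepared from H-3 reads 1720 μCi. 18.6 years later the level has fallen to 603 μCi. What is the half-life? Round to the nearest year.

12 years

A/A₀ = 603/1720 ≈ 0.35058.
n = log₂(2.8524) ≈ 1.5122 half-lives elapsed in 18.6 years.
t½ = 18.6/1.5122 ≈ 12.3 years.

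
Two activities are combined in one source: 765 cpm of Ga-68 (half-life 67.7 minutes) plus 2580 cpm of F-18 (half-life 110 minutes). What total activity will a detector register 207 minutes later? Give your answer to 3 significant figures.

Ga-68: 765 × (1/2)^(207/67.7) = 765 × (1/2)^3.0576 ≈ 91.882 cpm.
F-18: 2580 × (1/2)^(207/110) = 2580 × (1/2)^1.8818 ≈ 700.06 cpm.
Total = 91.882 + 700.06 ≈ 791.94 cpm.

792 cpm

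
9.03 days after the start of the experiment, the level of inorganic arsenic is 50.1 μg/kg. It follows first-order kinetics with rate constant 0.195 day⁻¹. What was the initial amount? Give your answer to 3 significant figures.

291 μg/kg

t½ = ln 2 / λ = 0.69315 / 0.195 ≈ 3.5546 days.
Number of half-lives elapsed: n = 9.03/3.5546 ≈ 2.5404.
A₀ = A × 2^n = 50.1 × 2^2.5404 = 50.1 × 5.8174 ≈ 291.45 μg/kg.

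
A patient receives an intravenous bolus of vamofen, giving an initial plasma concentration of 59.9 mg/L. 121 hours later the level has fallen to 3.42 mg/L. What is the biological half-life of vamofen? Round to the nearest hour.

A/A₀ = 3.42/59.9 ≈ 0.057095.
n = log₂(17.515) ≈ 4.1305 half-lives elapsed in 121 hours.
t½ = 121/4.1305 ≈ 29.294 hours.

29 hours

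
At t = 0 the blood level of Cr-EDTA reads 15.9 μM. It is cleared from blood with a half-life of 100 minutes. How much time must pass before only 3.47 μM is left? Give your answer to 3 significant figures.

220 minutes

Fraction remaining = 3.47/15.9 ≈ 0.21824.
n = log₂(15.9/3.47) = ln(4.5821)/ln 2 ≈ 2.196 half-lives.
t = n × t½ = 2.196 × 100 ≈ 219.6 minutes.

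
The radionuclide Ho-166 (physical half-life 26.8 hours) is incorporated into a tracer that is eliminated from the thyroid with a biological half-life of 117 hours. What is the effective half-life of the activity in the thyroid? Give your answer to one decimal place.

1/t_eff = 1/t_phys + 1/t_biol = 1/26.8 + 1/117 = 0.04586 per hour.
t_eff = 26.8 × 117 / (26.8 + 117) ≈ 21.805 hours.

21.8 hours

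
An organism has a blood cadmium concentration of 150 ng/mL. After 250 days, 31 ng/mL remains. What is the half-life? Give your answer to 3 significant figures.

A/A₀ = 31/150 ≈ 0.20667.
n = log₂(4.8387) ≈ 2.2746 half-lives elapsed in 250 days.
t½ = 250/2.2746 ≈ 109.91 days.

110 days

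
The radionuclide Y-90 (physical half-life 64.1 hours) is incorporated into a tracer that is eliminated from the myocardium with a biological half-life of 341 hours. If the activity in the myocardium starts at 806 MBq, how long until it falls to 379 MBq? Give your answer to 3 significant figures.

1/t_eff = 1/t_phys + 1/t_biol = 1/64.1 + 1/341 = 0.018533 per hour.
t_eff = 64.1 × 341 / (64.1 + 341) ≈ 53.957 hours.
n = log₂(806/379) ≈ 1.0886; t = 1.0886 × 53.957 ≈ 58.737 hours.

58.7 hours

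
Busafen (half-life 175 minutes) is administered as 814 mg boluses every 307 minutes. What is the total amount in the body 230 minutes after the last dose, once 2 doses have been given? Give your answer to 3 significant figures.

The 2 doses were given 537, 230 minutes ago.
Total = 814·(1/2)^(537/175) + 814·(1/2)^(230/175)
      = 97.027 + 327.33 ≈ 424.36 mg.

424 mg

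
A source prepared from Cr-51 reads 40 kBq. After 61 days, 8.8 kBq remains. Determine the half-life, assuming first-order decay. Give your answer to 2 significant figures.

28 days

A/A₀ = 8.8/40 ≈ 0.22.
n = log₂(4.5455) ≈ 2.1844 half-lives elapsed in 61 days.
t½ = 61/2.1844 ≈ 27.925 days.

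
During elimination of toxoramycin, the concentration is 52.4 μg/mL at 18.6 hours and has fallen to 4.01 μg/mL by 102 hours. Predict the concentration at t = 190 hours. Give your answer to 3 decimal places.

0.266 μg/mL

Over Δt = 102 − 18.6 = 83.4 hours, the level fell by a factor of 52.4/4.01 ≈ 13.067.
n = log₂(13.067) ≈ 3.7079 half-lives, so t½ = 83.4/3.7079 ≈ 22.493 hours.
From t = 102 to t = 190: 4.01 × (1/2)^((190−102)/22.493) ≈ 0.26631 μg/mL.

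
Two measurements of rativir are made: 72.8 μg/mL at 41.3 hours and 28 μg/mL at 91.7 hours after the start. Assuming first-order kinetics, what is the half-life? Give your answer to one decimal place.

Over Δt = 91.7 − 41.3 = 50.4 hours, the level fell by a factor of 72.8/28 ≈ 2.6.
n = log₂(2.6) ≈ 1.3785 half-lives, so t½ = 50.4/1.3785 ≈ 36.561 hours.

36.6 hours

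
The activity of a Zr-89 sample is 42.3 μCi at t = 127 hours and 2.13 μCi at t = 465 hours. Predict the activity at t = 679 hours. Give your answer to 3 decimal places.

0.321 μCi

Over Δt = 465 − 127 = 338 hours, the level fell by a factor of 42.3/2.13 ≈ 19.859.
n = log₂(19.859) ≈ 4.3117 half-lives, so t½ = 338/4.3117 ≈ 78.391 hours.
From t = 465 to t = 679: 2.13 × (1/2)^((679−465)/78.391) ≈ 0.32107 μCi.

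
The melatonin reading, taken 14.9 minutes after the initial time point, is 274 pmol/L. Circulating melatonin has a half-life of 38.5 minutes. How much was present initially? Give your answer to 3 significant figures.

358 pmol/L

Number of half-lives elapsed: n = 14.9/38.5 ≈ 0.38701.
A₀ = A × 2^n = 274 × 2^0.38701 = 274 × 1.3077 ≈ 358.31 pmol/L.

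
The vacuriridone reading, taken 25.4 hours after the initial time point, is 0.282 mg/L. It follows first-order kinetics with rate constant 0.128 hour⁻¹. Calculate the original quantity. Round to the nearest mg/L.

t½ = ln 2 / k = 0.69315 / 0.128 ≈ 5.4152 hours.
Number of half-lives elapsed: n = 25.4/5.4152 ≈ 4.6905.
A₀ = A × 2^n = 0.282 × 2^4.6905 = 0.282 × 25.821 ≈ 7.2816 mg/L.

7 mg/L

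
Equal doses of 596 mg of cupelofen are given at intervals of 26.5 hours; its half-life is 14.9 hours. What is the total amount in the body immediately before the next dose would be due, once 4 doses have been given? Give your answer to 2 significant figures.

The 4 doses were given 106, 79.5, 53, 26.5 hours ago.
Total = 596·(1/2)^(106/14.9) + 596·(1/2)^(79.5/14.9) + 596·(1/2)^(53/14.9) + 596·(1/2)^(26.5/14.9)
      = 4.3022 + 14.76 + 50.637 + 173.72 ≈ 243.42 mg.

240 mg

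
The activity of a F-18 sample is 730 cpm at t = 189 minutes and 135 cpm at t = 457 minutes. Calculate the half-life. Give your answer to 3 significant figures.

Over Δt = 457 − 189 = 268 minutes, the level fell by a factor of 730/135 ≈ 5.4074.
n = log₂(5.4074) ≈ 2.4349 half-lives, so t½ = 268/2.4349 ≈ 110.06 minutes.

110 minutes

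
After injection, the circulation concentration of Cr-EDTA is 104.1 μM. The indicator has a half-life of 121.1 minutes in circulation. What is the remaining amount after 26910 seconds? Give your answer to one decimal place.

8.0 μM

Convert the elapsed time: 26910 seconds = 448.5 minutes.
Number of half-lives: n = 448.5/121.1 ≈ 3.7036.
Remaining = 104.1 × (1/2)^3.7036 = 104.1 × 0.076757 ≈ 7.9904 μM.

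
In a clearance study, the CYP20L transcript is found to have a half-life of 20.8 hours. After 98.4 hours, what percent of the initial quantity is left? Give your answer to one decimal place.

n = 98.4/20.8 ≈ 4.7308 half-lives.
Fraction remaining = (1/2)^4.7308 ≈ 0.037661, i.e. 3.7661%.

3.8%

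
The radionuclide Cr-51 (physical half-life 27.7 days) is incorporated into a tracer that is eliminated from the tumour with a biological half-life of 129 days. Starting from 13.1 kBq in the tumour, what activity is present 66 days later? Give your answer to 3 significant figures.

1.76 kBq

1/t_eff = 1/t_phys + 1/t_biol = 1/27.7 + 1/129 = 0.043853 per day.
t_eff = 27.7 × 129 / (27.7 + 129) ≈ 22.803 days.
Remaining = 13.1 × (1/2)^(66/22.803) = 13.1 × (1/2)^2.8943 ≈ 1.762 kBq.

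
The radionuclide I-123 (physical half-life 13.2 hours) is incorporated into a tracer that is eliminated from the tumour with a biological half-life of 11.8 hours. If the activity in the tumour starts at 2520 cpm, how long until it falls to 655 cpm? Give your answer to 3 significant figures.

1/t_eff = 1/t_phys + 1/t_biol = 1/13.2 + 1/11.8 = 0.1605 per hour.
t_eff = 13.2 × 11.8 / (13.2 + 11.8) ≈ 6.2304 hours.
n = log₂(2520/655) ≈ 1.9439; t = 1.9439 × 6.2304 ≈ 12.111 hours.

12.1 hours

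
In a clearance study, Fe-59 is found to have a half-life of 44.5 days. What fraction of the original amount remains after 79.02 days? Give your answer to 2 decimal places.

0.29

n = 79.02/44.5 ≈ 1.7757 half-lives.
Fraction remaining = (1/2)^1.7757 ≈ 0.29205.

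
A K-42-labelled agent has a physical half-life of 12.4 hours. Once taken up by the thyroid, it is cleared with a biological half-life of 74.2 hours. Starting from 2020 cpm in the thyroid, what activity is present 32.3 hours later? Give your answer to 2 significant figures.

1/t_eff = 1/t_phys + 1/t_biol = 1/12.4 + 1/74.2 = 0.094122 per hour.
t_eff = 12.4 × 74.2 / (12.4 + 74.2) ≈ 10.624 hours.
Remaining = 2020 × (1/2)^(32.3/10.624) = 2020 × (1/2)^3.0401 ≈ 245.57 cpm.

250 cpm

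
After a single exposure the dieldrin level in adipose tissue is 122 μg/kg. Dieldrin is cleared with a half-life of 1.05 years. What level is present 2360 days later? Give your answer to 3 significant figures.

Convert the elapsed time: 2360 days = 6.46575 years.
Number of half-lives: n = 6.46575/1.05 ≈ 6.1579.
Remaining = 122 × (1/2)^6.1579 = 122 × 0.014006 ≈ 1.7087 μg/kg.

1.71 μg/kg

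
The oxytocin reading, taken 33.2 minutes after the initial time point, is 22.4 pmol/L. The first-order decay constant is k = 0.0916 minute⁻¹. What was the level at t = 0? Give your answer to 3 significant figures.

t½ = ln 2 / k = 0.69315 / 0.0916 ≈ 7.5671 minutes.
Number of half-lives elapsed: n = 33.2/7.5671 ≈ 4.3874.
A₀ = A × 2^n = 22.4 × 2^4.3874 = 22.4 × 20.929 ≈ 468.8 pmol/L.

469 pmol/L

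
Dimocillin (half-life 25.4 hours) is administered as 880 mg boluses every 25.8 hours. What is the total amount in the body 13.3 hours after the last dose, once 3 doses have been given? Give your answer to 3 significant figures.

1060 mg

The 3 doses were given 64.9, 39.1, 13.3 hours ago.
Total = 880·(1/2)^(64.9/25.4) + 880·(1/2)^(39.1/25.4) + 880·(1/2)^(13.3/25.4)
      = 149.73 + 302.75 + 612.15 ≈ 1064.6 mg.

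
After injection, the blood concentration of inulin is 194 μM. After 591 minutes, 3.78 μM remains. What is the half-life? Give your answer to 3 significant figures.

A/A₀ = 3.78/194 ≈ 0.019485.
n = log₂(51.323) ≈ 5.6815 half-lives elapsed in 591 minutes.
t½ = 591/5.6815 ≈ 104.02 minutes.

104 minutes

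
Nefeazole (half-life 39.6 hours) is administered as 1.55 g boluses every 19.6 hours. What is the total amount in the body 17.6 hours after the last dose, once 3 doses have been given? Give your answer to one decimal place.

2.5 g

The 3 doses were given 56.8, 37.2, 17.6 hours ago.
Total = 1.55·(1/2)^(56.8/39.6) + 1.55·(1/2)^(37.2/39.6) + 1.55·(1/2)^(17.6/39.6)
      = 0.57352 + 0.80825 + 1.139 ≈ 2.5208 g.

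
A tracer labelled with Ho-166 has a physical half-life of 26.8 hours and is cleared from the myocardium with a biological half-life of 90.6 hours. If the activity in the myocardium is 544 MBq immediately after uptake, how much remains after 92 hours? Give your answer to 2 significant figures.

25 MBq

1/t_eff = 1/t_phys + 1/t_biol = 1/26.8 + 1/90.6 = 0.048351 per hour.
t_eff = 26.8 × 90.6 / (26.8 + 90.6) ≈ 20.682 hours.
Remaining = 544 × (1/2)^(92/20.682) = 544 × (1/2)^4.4483 ≈ 24.919 MBq.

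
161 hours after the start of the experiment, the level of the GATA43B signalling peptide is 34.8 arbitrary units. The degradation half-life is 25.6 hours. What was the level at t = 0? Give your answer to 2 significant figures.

2700 arbitrary units

Number of half-lives elapsed: n = 161/25.6 ≈ 6.2891.
A₀ = A × 2^n = 34.8 × 2^6.2891 = 34.8 × 78.198 ≈ 2721.3 arbitrary units.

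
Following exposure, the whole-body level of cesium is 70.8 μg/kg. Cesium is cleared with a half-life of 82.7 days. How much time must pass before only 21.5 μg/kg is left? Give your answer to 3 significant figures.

Fraction remaining = 21.5/70.8 ≈ 0.30367.
n = log₂(70.8/21.5) = ln(3.293)/ln 2 ≈ 1.7194 half-lives.
t = n × t½ = 1.7194 × 82.7 ≈ 142.2 days.

142 days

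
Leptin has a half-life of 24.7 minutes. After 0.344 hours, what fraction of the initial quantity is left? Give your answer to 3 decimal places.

0.344 hours = 20.64 minutes.
n = 20.64/24.7 ≈ 0.83563 half-lives.
Fraction remaining = (1/2)^0.83563 ≈ 0.56034.

0.560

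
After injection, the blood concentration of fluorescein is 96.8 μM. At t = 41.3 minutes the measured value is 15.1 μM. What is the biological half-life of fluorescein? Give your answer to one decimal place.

A/A₀ = 15.1/96.8 ≈ 0.15599.
n = log₂(6.4106) ≈ 2.6805 half-lives elapsed in 41.3 minutes.
t½ = 41.3/2.6805 ≈ 15.408 minutes.

15.4 minutes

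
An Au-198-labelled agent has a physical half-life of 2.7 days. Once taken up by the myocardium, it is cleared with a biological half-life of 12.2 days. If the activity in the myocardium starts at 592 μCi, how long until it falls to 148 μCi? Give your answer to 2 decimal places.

4.42 days

1/t_eff = 1/t_phys + 1/t_biol = 1/2.7 + 1/12.2 = 0.45234 per day.
t_eff = 2.7 × 12.2 / (2.7 + 12.2) ≈ 2.2107 days.
n = log₂(592/148) ≈ 2; t = 2 × 2.2107 ≈ 4.4215 days.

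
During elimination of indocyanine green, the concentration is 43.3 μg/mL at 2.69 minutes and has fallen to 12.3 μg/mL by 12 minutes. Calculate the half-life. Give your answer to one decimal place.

Over Δt = 12 − 2.69 = 9.31 minutes, the level fell by a factor of 43.3/12.3 ≈ 3.5203.
n = log₂(3.5203) ≈ 1.8157 half-lives, so t½ = 9.31/1.8157 ≈ 5.1275 minutes.

5.1 minutes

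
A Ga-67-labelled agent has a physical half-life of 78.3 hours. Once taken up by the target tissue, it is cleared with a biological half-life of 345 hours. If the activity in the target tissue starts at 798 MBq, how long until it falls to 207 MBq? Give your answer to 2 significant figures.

1/t_eff = 1/t_phys + 1/t_biol = 1/78.3 + 1/345 = 0.01567 per hour.
t_eff = 78.3 × 345 / (78.3 + 345) ≈ 63.816 hours.
n = log₂(798/207) ≈ 1.9468; t = 1.9468 × 63.816 ≈ 124.24 hours.

120 hours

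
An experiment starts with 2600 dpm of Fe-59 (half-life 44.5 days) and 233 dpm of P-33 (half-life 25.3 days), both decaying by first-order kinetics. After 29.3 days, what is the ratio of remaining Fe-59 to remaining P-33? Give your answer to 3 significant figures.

15.8

Fe-59: 2600 × (1/2)^(29.3/44.5) = 2600 × (1/2)^0.65843 ≈ 1647.3 dpm.
P-33: 233 × (1/2)^(29.3/25.3) = 233 × (1/2)^1.1581 ≈ 104.41 dpm.
Ratio ≈ 1647.3 / 104.41 ≈ 15.777.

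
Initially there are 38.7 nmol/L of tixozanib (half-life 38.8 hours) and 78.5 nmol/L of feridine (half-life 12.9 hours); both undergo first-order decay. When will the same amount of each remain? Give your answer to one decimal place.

Set 38.7·(1/2)^(t/38.8) = 78.5·(1/2)^(t/12.9).
Taking log₂: log₂(38.7/78.5) = t·(1/38.8 − 1/12.9).
log₂(0.49299) = -1.0204; 1/38.8 − 1/12.9 = -0.051746.
t = -1.0204 / -0.051746 ≈ 19.719 hours.

19.7 hours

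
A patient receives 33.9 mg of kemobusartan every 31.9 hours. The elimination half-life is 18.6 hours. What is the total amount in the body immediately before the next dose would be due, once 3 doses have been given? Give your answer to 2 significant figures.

14 mg

The 3 doses were given 95.7, 63.8, 31.9 hours ago.
Total = 33.9·(1/2)^(95.7/18.6) + 33.9·(1/2)^(63.8/18.6) + 33.9·(1/2)^(31.9/18.6)
      = 0.95797 + 3.1451 + 10.326 ≈ 14.429 mg.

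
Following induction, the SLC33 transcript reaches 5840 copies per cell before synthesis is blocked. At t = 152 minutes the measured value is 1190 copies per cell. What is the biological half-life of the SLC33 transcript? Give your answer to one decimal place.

66.2 minutes

A/A₀ = 1190/5840 ≈ 0.20377.
n = log₂(4.9076) ≈ 2.295 half-lives elapsed in 152 minutes.
t½ = 152/2.295 ≈ 66.231 minutes.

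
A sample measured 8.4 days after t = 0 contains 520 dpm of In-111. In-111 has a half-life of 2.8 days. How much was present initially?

4160 dpm

Number of half-lives elapsed: n = 8.4/2.8 ≈ 3.
A₀ = A × 2^n = 520 × 2^3 = 520 × 8 ≈ 4160 dpm.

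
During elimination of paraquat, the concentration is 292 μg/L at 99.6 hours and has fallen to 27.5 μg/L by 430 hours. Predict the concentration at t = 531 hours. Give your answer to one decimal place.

13.4 μg/L

Over Δt = 430 − 99.6 = 330.4 hours, the level fell by a factor of 292/27.5 ≈ 10.618.
n = log₂(10.618) ≈ 3.4085 half-lives, so t½ = 330.4/3.4085 ≈ 96.935 hours.
From t = 430 to t = 531: 27.5 × (1/2)^((531−430)/96.935) ≈ 13.356 μg/L.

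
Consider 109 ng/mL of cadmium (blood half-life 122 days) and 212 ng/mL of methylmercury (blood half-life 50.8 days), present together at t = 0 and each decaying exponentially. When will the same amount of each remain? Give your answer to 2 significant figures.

Set 109·(1/2)^(t/122) = 212·(1/2)^(t/50.8).
Taking log₂: log₂(109/212) = t·(1/122 − 1/50.8).
log₂(0.51415) = -0.95974; 1/122 − 1/50.8 = -0.011488.
t = -0.95974 / -0.011488 ≈ 83.54 days.

84 days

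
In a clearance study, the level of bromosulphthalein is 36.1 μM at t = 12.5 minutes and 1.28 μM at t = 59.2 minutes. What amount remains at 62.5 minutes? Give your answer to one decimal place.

1.0 μM

Over Δt = 59.2 − 12.5 = 46.7 minutes, the level fell by a factor of 36.1/1.28 ≈ 28.203.
n = log₂(28.203) ≈ 4.8178 half-lives, so t½ = 46.7/4.8178 ≈ 9.6933 minutes.
From t = 59.2 to t = 62.5: 1.28 × (1/2)^((62.5−59.2)/9.6933) ≈ 1.0109 μM.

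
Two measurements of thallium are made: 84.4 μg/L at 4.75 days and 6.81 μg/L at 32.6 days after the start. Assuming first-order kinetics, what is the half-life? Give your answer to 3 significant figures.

Over Δt = 32.6 − 4.75 = 27.85 days, the level fell by a factor of 84.4/6.81 ≈ 12.394.
n = log₂(12.394) ≈ 3.6315 half-lives, so t½ = 27.85/3.6315 ≈ 7.669 days.

7.67 days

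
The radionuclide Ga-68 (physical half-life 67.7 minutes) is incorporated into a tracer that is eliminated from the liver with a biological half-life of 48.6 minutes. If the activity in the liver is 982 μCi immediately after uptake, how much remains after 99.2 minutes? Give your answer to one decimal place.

86.4 μCi

1/t_eff = 1/t_phys + 1/t_biol = 1/67.7 + 1/48.6 = 0.035347 per minute.
t_eff = 67.7 × 48.6 / (67.7 + 48.6) ≈ 28.291 minutes.
Remaining = 982 × (1/2)^(99.2/28.291) = 982 × (1/2)^3.5064 ≈ 86.411 μCi.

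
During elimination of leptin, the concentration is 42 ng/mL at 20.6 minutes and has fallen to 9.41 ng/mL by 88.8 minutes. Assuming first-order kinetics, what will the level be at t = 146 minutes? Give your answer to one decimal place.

Over Δt = 88.8 − 20.6 = 68.2 minutes, the level fell by a factor of 42/9.41 ≈ 4.4633.
n = log₂(4.4633) ≈ 2.1581 half-lives, so t½ = 68.2/2.1581 ≈ 31.602 minutes.
From t = 88.8 to t = 146: 9.41 × (1/2)^((146−88.8)/31.602) ≈ 2.6836 ng/mL.

2.7 ng/mL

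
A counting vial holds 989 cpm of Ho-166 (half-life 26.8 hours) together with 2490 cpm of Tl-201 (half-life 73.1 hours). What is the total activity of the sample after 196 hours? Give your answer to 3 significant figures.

394 cpm

Ho-166: 989 × (1/2)^(196/26.8) = 989 × (1/2)^7.3134 ≈ 6.2178 cpm.
Tl-201: 2490 × (1/2)^(196/73.1) = 2490 × (1/2)^2.6813 ≈ 388.2 cpm.
Total = 6.2178 + 388.2 ≈ 394.42 cpm.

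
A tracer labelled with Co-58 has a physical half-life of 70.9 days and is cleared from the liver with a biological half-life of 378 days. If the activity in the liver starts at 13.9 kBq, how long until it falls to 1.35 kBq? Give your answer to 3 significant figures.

1/t_eff = 1/t_phys + 1/t_biol = 1/70.9 + 1/378 = 0.01675 per day.
t_eff = 70.9 × 378 / (70.9 + 378) ≈ 59.702 days.
n = log₂(13.9/1.35) ≈ 3.3641; t = 3.3641 × 59.702 ≈ 200.84 days.

201 days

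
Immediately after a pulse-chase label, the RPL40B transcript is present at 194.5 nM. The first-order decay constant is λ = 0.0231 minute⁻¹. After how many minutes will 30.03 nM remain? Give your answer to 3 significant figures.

80.9 minutes

t½ = ln 2 / λ = 0.69315 / 0.0231 ≈ 30.006 minutes.
Fraction remaining = 30.03/194.5 ≈ 0.1544.
n = log₂(194.5/30.03) = ln(6.4769)/ln 2 ≈ 2.6953 half-lives.
t = n × t½ = 2.6953 × 30.006 ≈ 80.876 minutes.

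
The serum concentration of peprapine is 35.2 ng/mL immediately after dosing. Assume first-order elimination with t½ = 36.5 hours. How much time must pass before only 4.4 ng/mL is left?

4.4/35.2 = 1/8, so 3 half-lives have elapsed.
t = 3 × 36.5 = 109.5 hours.

109.5 hours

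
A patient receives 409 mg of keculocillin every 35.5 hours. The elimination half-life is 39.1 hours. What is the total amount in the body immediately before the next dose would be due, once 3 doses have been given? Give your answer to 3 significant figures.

396 mg

The 3 doses were given 106.5, 71, 35.5 hours ago.
Total = 409·(1/2)^(106.5/39.1) + 409·(1/2)^(71/39.1) + 409·(1/2)^(35.5/39.1)
      = 61.913 + 116.17 + 217.98 ≈ 396.06 mg.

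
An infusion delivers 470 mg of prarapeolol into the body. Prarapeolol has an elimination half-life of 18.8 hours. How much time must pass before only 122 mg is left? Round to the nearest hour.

Fraction remaining = 122/470 ≈ 0.25957.
n = log₂(470/122) = ln(3.8525)/ln 2 ≈ 1.9458 half-lives.
t = n × t½ = 1.9458 × 18.8 ≈ 36.581 hours.

37 hours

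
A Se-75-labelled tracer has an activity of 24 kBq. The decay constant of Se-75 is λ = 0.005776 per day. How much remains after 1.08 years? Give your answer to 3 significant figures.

t½ = ln 2 / λ = 0.69315 / 0.005776 ≈ 120 days.
Convert the elapsed time: 1.08 years = 394.2 days.
Number of half-lives: n = 394.2/120 ≈ 3.2849.
Remaining = 24 × (1/2)^3.2849 = 24 × 0.1026 ≈ 2.4624 kBq.

2.46 kBq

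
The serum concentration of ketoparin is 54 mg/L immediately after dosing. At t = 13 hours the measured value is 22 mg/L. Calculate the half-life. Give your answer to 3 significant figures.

10.0 hours

A/A₀ = 22/54 ≈ 0.40741.
n = log₂(2.4545) ≈ 1.2955 half-lives elapsed in 13 hours.
t½ = 13/1.2955 ≈ 10.035 hours.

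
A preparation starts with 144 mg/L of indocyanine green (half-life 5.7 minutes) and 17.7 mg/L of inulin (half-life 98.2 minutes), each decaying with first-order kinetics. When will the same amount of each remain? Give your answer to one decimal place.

18.3 minutes

Set 144·(1/2)^(t/5.7) = 17.7·(1/2)^(t/98.2).
Taking log₂: log₂(144/17.7) = t·(1/5.7 − 1/98.2).
log₂(8.1356) = 3.0242; 1/5.7 − 1/98.2 = 0.16526.
t = 3.0242 / 0.16526 ≈ 18.3 minutes.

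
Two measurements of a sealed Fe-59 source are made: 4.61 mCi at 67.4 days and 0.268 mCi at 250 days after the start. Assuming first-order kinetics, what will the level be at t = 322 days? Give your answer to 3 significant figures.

0.0873 mCi

Over Δt = 250 − 67.4 = 182.6 days, the level fell by a factor of 4.61/0.268 ≈ 17.201.
n = log₂(17.201) ≈ 4.1045 half-lives, so t½ = 182.6/4.1045 ≈ 44.488 days.
From t = 250 to t = 322: 0.268 × (1/2)^((322−250)/44.488) ≈ 0.087286 mCi.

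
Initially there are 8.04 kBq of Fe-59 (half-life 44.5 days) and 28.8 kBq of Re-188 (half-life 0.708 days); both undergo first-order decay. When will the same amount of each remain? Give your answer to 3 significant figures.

1.32 days

Set 8.04·(1/2)^(t/44.5) = 28.8·(1/2)^(t/0.708).
Taking log₂: log₂(8.04/28.8) = t·(1/44.5 − 1/0.708).
log₂(0.27917) = -1.8408; 1/44.5 − 1/0.708 = -1.39.
t = -1.8408 / -1.39 ≈ 1.3244 days.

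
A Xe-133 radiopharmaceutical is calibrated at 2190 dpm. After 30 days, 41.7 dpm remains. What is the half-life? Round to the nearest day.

A/A₀ = 41.7/2190 ≈ 0.019041.
n = log₂(52.518) ≈ 5.7147 half-lives elapsed in 30 days.
t½ = 30/5.7147 ≈ 5.2496 days.

5 days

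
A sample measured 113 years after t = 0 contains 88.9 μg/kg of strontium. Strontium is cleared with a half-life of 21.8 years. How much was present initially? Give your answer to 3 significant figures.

Number of half-lives elapsed: n = 113/21.8 ≈ 5.1835.
A₀ = A × 2^n = 88.9 × 2^5.1835 = 88.9 × 36.34 ≈ 3230.6 μg/kg.

3230 μg/kg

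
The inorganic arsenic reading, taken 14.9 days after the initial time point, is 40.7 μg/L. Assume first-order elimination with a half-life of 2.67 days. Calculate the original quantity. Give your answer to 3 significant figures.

1950 μg/L

Number of half-lives elapsed: n = 14.9/2.67 ≈ 5.5805.
A₀ = A × 2^n = 40.7 × 2^5.5805 = 40.7 × 47.853 ≈ 1947.6 μg/L.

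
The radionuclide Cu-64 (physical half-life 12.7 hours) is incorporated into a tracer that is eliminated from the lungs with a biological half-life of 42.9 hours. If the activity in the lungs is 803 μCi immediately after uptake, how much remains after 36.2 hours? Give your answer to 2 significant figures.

62 μCi

1/t_eff = 1/t_phys + 1/t_biol = 1/12.7 + 1/42.9 = 0.10205 per hour.
t_eff = 12.7 × 42.9 / (12.7 + 42.9) ≈ 9.7991 hours.
Remaining = 803 × (1/2)^(36.2/9.7991) = 803 × (1/2)^3.6942 ≈ 62.036 μCi.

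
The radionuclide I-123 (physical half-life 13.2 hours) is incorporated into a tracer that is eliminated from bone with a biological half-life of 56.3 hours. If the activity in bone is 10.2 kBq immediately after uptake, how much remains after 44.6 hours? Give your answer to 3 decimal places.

0.566 kBq

1/t_eff = 1/t_phys + 1/t_biol = 1/13.2 + 1/56.3 = 0.09352 per hour.
t_eff = 13.2 × 56.3 / (13.2 + 56.3) ≈ 10.693 hours.
Remaining = 10.2 × (1/2)^(44.6/10.693) = 10.2 × (1/2)^4.171 ≈ 0.56626 kBq.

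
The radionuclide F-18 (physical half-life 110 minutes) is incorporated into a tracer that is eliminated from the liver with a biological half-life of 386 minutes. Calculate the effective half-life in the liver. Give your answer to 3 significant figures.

1/t_eff = 1/t_phys + 1/t_biol = 1/110 + 1/386 = 0.011682 per minute.
t_eff = 110 × 386 / (110 + 386) ≈ 85.605 minutes.

85.6 minutes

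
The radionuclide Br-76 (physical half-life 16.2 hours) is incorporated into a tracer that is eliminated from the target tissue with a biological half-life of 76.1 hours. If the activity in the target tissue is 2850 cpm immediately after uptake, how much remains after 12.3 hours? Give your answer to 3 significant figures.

1/t_eff = 1/t_phys + 1/t_biol = 1/16.2 + 1/76.1 = 0.074869 per hour.
t_eff = 16.2 × 76.1 / (16.2 + 76.1) ≈ 13.357 hours.
Remaining = 2850 × (1/2)^(12.3/13.357) = 2850 × (1/2)^0.92089 ≈ 1505.3 cpm.

1510 cpm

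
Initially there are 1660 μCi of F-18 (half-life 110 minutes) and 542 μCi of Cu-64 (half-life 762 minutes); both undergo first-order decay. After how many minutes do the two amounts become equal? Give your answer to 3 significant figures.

Set 1660·(1/2)^(t/110) = 542·(1/2)^(t/762).
Taking log₂: log₂(1660/542) = t·(1/110 − 1/762).
log₂(3.0627) = 1.6148; 1/110 − 1/762 = 0.0077786.
t = 1.6148 / 0.0077786 ≈ 207.6 minutes.

208 minutes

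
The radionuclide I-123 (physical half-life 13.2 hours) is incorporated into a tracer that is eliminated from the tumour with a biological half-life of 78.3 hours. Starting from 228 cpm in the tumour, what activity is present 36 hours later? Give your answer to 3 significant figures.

1/t_eff = 1/t_phys + 1/t_biol = 1/13.2 + 1/78.3 = 0.088529 per hour.
t_eff = 13.2 × 78.3 / (13.2 + 78.3) ≈ 11.296 hours.
Remaining = 228 × (1/2)^(36/11.296) = 228 × (1/2)^3.187 ≈ 25.035 cpm.

25.0 cpm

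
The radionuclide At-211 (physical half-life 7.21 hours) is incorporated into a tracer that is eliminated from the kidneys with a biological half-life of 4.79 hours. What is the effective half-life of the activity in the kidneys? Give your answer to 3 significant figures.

1/t_eff = 1/t_phys + 1/t_biol = 1/7.21 + 1/4.79 = 0.34746 per hour.
t_eff = 7.21 × 4.79 / (7.21 + 4.79) ≈ 2.878 hours.

2.88 hours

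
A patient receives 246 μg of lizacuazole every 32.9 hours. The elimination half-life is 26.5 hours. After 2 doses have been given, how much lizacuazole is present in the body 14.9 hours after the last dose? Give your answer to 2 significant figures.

The 2 doses were given 47.8, 14.9 hours ago.
Total = 246·(1/2)^(47.8/26.5) + 246·(1/2)^(14.9/26.5)
      = 70.46 + 166.6 ≈ 237.06 μg.

240 μg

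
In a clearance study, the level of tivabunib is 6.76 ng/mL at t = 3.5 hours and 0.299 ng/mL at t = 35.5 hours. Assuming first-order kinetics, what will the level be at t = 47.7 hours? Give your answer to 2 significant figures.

Over Δt = 35.5 − 3.5 = 32 hours, the level fell by a factor of 6.76/0.299 ≈ 22.609.
n = log₂(22.609) ≈ 4.4988 half-lives, so t½ = 32/4.4988 ≈ 7.113 hours.
From t = 35.5 to t = 47.7: 0.299 × (1/2)^((47.7−35.5)/7.113) ≈ 0.091065 ng/mL.

0.091 ng/mL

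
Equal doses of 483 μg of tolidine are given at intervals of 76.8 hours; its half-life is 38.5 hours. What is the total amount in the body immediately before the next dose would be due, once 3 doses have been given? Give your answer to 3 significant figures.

159 μg

The 3 doses were given 230.4, 153.6, 76.8 hours ago.
Total = 483·(1/2)^(230.4/38.5) + 483·(1/2)^(153.6/38.5) + 483·(1/2)^(76.8/38.5)
      = 7.6288 + 30.406 + 121.19 ≈ 159.22 μg.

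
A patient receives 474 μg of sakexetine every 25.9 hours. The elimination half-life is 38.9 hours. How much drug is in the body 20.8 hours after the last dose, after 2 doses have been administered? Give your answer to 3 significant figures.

The 2 doses were given 46.7, 20.8 hours ago.
Total = 474·(1/2)^(46.7/38.9) + 474·(1/2)^(20.8/38.9)
      = 206.25 + 327.2 ≈ 533.45 μg.

533 μg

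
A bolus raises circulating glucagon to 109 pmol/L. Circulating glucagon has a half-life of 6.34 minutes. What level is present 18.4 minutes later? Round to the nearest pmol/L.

15 pmol/L

Number of half-lives: n = 18.4/6.34 ≈ 2.9022.
Remaining = 109 × (1/2)^2.9022 = 109 × 0.13377 ≈ 14.581 pmol/L.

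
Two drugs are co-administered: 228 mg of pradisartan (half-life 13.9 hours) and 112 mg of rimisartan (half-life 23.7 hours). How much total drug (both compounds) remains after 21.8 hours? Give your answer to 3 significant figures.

pradisartan: 228 × (1/2)^(21.8/13.9) = 228 × (1/2)^1.5683 ≈ 76.88 mg.
rimisartan: 112 × (1/2)^(21.8/23.7) = 112 × (1/2)^0.91983 ≈ 59.2 mg.
Total = 76.88 + 59.2 ≈ 136.08 mg.

136 mg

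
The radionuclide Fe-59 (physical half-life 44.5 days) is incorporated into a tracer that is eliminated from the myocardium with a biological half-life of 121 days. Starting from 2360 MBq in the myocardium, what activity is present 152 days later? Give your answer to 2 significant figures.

1/t_eff = 1/t_phys + 1/t_biol = 1/44.5 + 1/121 = 0.030736 per day.
t_eff = 44.5 × 121 / (44.5 + 121) ≈ 32.535 days.
Remaining = 2360 × (1/2)^(152/32.535) = 2360 × (1/2)^4.6719 ≈ 92.581 MBq.

93 MBq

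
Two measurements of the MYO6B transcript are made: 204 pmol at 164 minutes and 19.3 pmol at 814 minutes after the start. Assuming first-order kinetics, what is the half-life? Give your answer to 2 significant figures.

190 minutes

Over Δt = 814 − 164 = 650 minutes, the level fell by a factor of 204/19.3 ≈ 10.57.
n = log₂(10.57) ≈ 3.4019 half-lives, so t½ = 650/3.4019 ≈ 191.07 minutes.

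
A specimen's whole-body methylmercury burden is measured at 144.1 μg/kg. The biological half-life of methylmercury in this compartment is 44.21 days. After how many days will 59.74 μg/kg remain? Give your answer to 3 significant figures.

56.2 days

Fraction remaining = 59.74/144.1 ≈ 0.41457.
n = log₂(144.1/59.74) = ln(2.4121)/ln 2 ≈ 1.2703 half-lives.
t = n × t½ = 1.2703 × 44.21 ≈ 56.16 days.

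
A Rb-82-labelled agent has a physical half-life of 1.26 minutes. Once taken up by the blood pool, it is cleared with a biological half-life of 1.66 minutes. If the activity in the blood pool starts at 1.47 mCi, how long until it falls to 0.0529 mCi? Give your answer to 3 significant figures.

1/t_eff = 1/t_phys + 1/t_biol = 1/1.26 + 1/1.66 = 1.3961 per minute.
t_eff = 1.26 × 1.66 / (1.26 + 1.66) ≈ 0.7163 minutes.
n = log₂(1.47/0.0529) ≈ 4.7964; t = 4.7964 × 0.7163 ≈ 3.4357 minutes.

3.44 minutes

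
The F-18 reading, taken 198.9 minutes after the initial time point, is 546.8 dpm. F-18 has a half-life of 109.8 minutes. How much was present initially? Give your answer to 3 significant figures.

1920 dpm

Number of half-lives elapsed: n = 198.9/109.8 ≈ 1.8115.
A₀ = A × 2^n = 546.8 × 2^1.8115 = 546.8 × 3.51 ≈ 1919.3 dpm.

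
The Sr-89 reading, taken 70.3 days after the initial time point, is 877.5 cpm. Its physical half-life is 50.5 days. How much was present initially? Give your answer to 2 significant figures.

2300 cpm

Number of half-lives elapsed: n = 70.3/50.5 ≈ 1.3921.
A₀ = A × 2^n = 877.5 × 2^1.3921 = 877.5 × 2.6246 ≈ 2303.1 cpm.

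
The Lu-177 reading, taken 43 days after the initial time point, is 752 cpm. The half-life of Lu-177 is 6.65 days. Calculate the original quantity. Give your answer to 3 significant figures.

66500 cpm

Number of half-lives elapsed: n = 43/6.65 ≈ 6.4662.
A₀ = A × 2^n = 752 × 2^6.4662 = 752 × 88.412 ≈ 66486 cpm.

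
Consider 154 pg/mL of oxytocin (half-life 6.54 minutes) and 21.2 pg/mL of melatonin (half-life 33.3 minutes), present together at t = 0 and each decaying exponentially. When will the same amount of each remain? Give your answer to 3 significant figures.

Set 154·(1/2)^(t/6.54) = 21.2·(1/2)^(t/33.3).
Taking log₂: log₂(154/21.2) = t·(1/6.54 − 1/33.3).
log₂(7.2642) = 2.8608; 1/6.54 − 1/33.3 = 0.12288.
t = 2.8608 / 0.12288 ≈ 23.282 minutes.

23.3 minutes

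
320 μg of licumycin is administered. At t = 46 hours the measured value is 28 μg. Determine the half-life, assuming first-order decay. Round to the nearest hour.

13 hours

A/A₀ = 28/320 ≈ 0.0875.
n = log₂(11.429) ≈ 3.5146 half-lives elapsed in 46 hours.
t½ = 46/3.5146 ≈ 13.088 hours.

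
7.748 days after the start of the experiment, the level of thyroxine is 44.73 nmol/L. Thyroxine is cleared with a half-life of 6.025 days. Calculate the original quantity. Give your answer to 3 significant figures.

109 nmol/L

Number of half-lives elapsed: n = 7.748/6.025 ≈ 1.286.
A₀ = A × 2^n = 44.73 × 2^1.286 = 44.73 × 2.4385 ≈ 109.07 nmol/L.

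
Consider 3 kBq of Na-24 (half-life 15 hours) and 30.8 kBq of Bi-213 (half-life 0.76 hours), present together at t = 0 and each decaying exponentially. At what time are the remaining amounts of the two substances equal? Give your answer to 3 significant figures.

Set 3·(1/2)^(t/15) = 30.8·(1/2)^(t/0.76).
Taking log₂: log₂(3/30.8) = t·(1/15 − 1/0.76).
log₂(0.097403) = -3.3599; 1/15 − 1/0.76 = -1.2491.
t = -3.3599 / -1.2491 ≈ 2.6898 hours.

2.69 hours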